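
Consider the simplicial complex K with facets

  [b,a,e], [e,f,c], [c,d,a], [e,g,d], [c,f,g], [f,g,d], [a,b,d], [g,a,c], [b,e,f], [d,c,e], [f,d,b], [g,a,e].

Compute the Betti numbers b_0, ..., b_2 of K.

b_0 = 1, b_1 = 0, b_2 = 0.

We work with the vertex ordering a < b < c < d < e < f < g. The simplices of K, each written with vertices in increasing order, are:

  0-simplices (7): a, b, c, d, e, f, g
  1-simplices (18): ab, ac, ad, ae, ag, bd, be, bf, cd, ce, cf, cg, de, df, dg, ef, eg, fg
  2-simplices (12): abd, abe, acd, acg, aeg, bdf, bef, cde, cef, cfg, deg, dfg

so the chain groups are C_0 ≅ Z^7, C_1 ≅ Z^18, C_2 ≅ Z^12.

∂_1: C_1 → C_0 is given by ∂[p,q] = [q] − [p]. For instance
  ∂eg = g − e.
This gives a 7×18 integer matrix of rank 6; reducing to Smith normal form yields diagonal entries (1,1,1,1,1,1).

Boundary ∂_2: C_2 → C_1 acts by ∂[p,q,r] = [q,r] − [p,r] + [p,q]. For instance
  ∂aeg = eg − ag + ae,
  ∂cfg = fg − cg + cf.
The resulting 18×12 matrix has rank 12, and its Smith normal form has invariant factors (1,1,1,1,1,1,1,1,1,1,1,2).

Now H_k = ker ∂_k / im ∂_{k+1}, so:

  H_0: rank C_0 − rank ∂_1 = 7 − 6 = 1, and the invariant factors of ∂_1 are all 1, so H_0 = Z.
  H_1: rank ker ∂_1 − rank ∂_2 = (18 − 6) − 12 = 0, and ∂_2 has invariant factor 2 > 1, so H_1 = Z/2Z.
  H_2: rank ker ∂_2 − rank ∂_3 = (12 − 12) − 0 = 0, and there is no ∂_3, so H_2 = 0.

As a check, the Euler characteristic is 7 − 18 + 12 = 1, which agrees with 1 − 0 + 0 = 1.
(K is a triangulation of the real projective plane RP^2.)

Hence the Betti numbers are b_0 = 1, b_1 = 0, b_2 = 0.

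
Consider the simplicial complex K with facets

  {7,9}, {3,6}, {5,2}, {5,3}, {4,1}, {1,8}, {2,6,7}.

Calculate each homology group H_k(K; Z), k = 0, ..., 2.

K has 9 vertices, 9 edges, 1 triangle.
rank ∂_0 = 0, rank ∂_1 = 7 ⇒ b_0 = 9 − 0 − 7 = 2; all invariant factors of ∂_1 are 1 so no torsion. So H_0 = Z^2.
rank ∂_1 = 7, rank ∂_2 = 1 ⇒ b_1 = 9 − 7 − 1 = 1; all invariant factors of ∂_2 are 1 so no torsion. So H_1 = Z.
rank ∂_2 = 1, rank ∂_3 = 0 ⇒ b_2 = 1 − 1 − 0 = 0. So H_2 = 0.

H_0 = Z^2,  H_1 = Z,  H_2 = 0.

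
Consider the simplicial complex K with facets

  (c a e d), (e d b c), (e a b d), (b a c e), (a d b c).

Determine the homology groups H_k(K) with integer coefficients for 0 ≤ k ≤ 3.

H_0 = Z,  H_1 = 0,  H_2 = 0,  H_3 = Z.

We work with the vertex ordering a < b < c < d < e. The simplices of K, each written with vertices in increasing order, are:

  0-simplices (5): a, b, c, d, e
  1-simplices (10): ab, ac, ad, ae, bc, bd, be, cd, ce, de
  2-simplices (10): abc, abd, abe, acd, ace, ade, bcd, bce, bde, cde
  3-simplices (5): abcd, abce, abde, acde, bcde

so the chain groups are C_0 ≅ Z^5, C_1 ≅ Z^10, C_2 ≅ Z^10, C_3 ≅ Z^5.

The boundary map ∂_1: C_1 → C_0 sends each edge [p,q] (with p < q) to q − p. For instance
  ∂ad = d − a.
The resulting 5×10 matrix has rank 4, and its Smith normal form has invariant factors (1,1,1,1).

Boundary ∂_2: C_2 → C_1 maps a triangle to the signed sum of its edges. For instance
  ∂cde = de − ce + cd,
  ∂abc = bc − ac + ab.
The 10×10 boundary matrix has rank 6 and Smith normal form diag(1,1,1,1,1,1).

∂_3: C_3 → C_2 sends each 3-simplex σ to the alternating sum Σ_i (−1)^i (σ with its i-th vertex removed). For instance
  ∂bcde = cde − bde + bce − bcd,
  ∂abce = bce − ace + abe − abc.
The resulting 10×5 matrix has rank 4, and its Smith normal form has invariant factors (1,1,1,1).

Now H_k = ker ∂_k / im ∂_{k+1}, so:

  H_0: rank C_0 − rank ∂_1 = 5 − 4 = 1, and the invariant factors of ∂_1 are all 1, so H_0 = Z.
  H_1: rank ker ∂_1 − rank ∂_2 = (10 − 4) − 6 = 0, and the invariant factors of ∂_2 are all 1, so H_1 = 0.
  H_2: rank ker ∂_2 − rank ∂_3 = (10 − 6) − 4 = 0, and the invariant factors of ∂_3 are all 1, so H_2 = 0.
  H_3: rank ker ∂_3 − rank ∂_4 = (5 − 4) − 0 = 1, and there is no ∂_4, so H_3 = Z.

As a check, the Euler characteristic is 5 − 10 + 10 − 5 = 0, which agrees with 1 − 0 + 0 − 1 = 0.
(K is a triangulation of the 3-sphere S^3.)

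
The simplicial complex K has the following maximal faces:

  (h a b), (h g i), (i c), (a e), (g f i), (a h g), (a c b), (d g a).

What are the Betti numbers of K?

Order the vertices as a < b < c < d < e < f < g < h < i. Listing each simplex with vertices in this order, K has dimension 2 with simplices:

  0-simplices (9): a, b, c, d, e, f, g, h, i
  1-simplices (15): ab, ac, ad, ae, ag, ah, bc, bh, ci, dg, fg, fi, gh, gi, hi
  2-simplices (6): abc, abh, adg, agh, fgi, ghi

Hence C_0 ≅ Z^9, C_1 ≅ Z^15, C_2 ≅ Z^6.

Boundary ∂_1: C_1 → C_0 sends each edge [p,q] (with p < q) to q − p.
The resulting 9×15 matrix has rank 8, and its Smith normal form has invariant factors (1,1,1,1,1,1,1,1).

∂_2: C_2 → C_1 maps a triangle to the signed sum of its edges. For instance
  ∂adg = dg − ag + ad,
  ∂ghi = hi − gi + gh.
As a 15×6 matrix over Z this has rank 6, with invariant factors (1,1,1,1,1,1).

Computing H_k = (kernel of ∂_k) / (image of ∂_{k+1}):

  H_0: rank C_0 − rank ∂_1 = 9 − 8 = 1, and the invariant factors of ∂_1 are all 1, so H_0 = Z.
  H_1: rank ker ∂_1 − rank ∂_2 = (15 − 8) − 6 = 1, and the invariant factors of ∂_2 are all 1, so H_1 = Z.
  H_2: rank ker ∂_2 − rank ∂_3 = (6 − 6) − 0 = 0, and there is no ∂_3, so H_2 = 0.

Hence the Betti numbers are b_0 = 1, b_1 = 1, b_2 = 0.

b_0 = 1, b_1 = 1, b_2 = 0.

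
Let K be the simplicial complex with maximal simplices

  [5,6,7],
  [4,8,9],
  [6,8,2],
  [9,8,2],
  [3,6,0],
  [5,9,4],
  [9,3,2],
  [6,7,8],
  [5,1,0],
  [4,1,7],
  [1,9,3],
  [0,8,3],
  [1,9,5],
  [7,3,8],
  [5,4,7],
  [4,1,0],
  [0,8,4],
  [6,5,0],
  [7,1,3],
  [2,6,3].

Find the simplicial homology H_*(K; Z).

Fix the vertex order 0 < 1 < 2 < 3 < 4 < 5 < 6 < 7 < 8 < 9 and write every simplex with vertices in increasing order. Then dim K = 2 and the simplices of K are:

  0-simplices (10): [0], [1], [2], [3], [4], [5], [6], [7], [8], [9]
  1-simplices (30): (30 of them)
  2-simplices (20): (20 of them)

giving chain groups C_0 ≅ Z^10, C_1 ≅ Z^30, C_2 ≅ Z^20.

Boundary ∂_1: C_1 → C_0 sends each edge [p,q] (with p < q) to q − p.
The resulting 10×30 matrix has rank 9, and its Smith normal form has invariant factors (1,1,1,1,1,1,1,1,1).

The boundary map ∂_2: C_2 → C_1 acts by ∂[p,q,r] = [q,r] − [p,r] + [p,q]. For instance
  ∂[1,4,7] = [4,7] − [1,7] + [1,4],
  ∂[0,1,4] = [1,4] − [0,4] + [0,1].
As a 30×20 matrix over Z this has rank 20, with invariant factors (1,1,1,1,1,1,1,1,1,1,1,1,1,1,1,1,1,1,1,2).

From H_k ≅ ker(∂_k) / im(∂_{k+1}) we obtain:

  H_0: rank C_0 − rank ∂_1 = 10 − 9 = 1, and the invariant factors of ∂_1 are all 1, so H_0 = Z.
  H_1: rank ker ∂_1 − rank ∂_2 = (30 − 9) − 20 = 1, and ∂_2 has invariant factor 2 > 1, so H_1 = Z ⊕ Z/2Z.
  H_2: rank ker ∂_2 − rank ∂_3 = (20 − 20) − 0 = 0, and there is no ∂_3, so H_2 = 0.

As a check, the Euler characteristic is 10 − 30 + 20 = 0, which agrees with 1 − 1 + 0 = 0.

H_0 = Z,  H_1 = Z ⊕ Z/2Z,  H_2 = 0.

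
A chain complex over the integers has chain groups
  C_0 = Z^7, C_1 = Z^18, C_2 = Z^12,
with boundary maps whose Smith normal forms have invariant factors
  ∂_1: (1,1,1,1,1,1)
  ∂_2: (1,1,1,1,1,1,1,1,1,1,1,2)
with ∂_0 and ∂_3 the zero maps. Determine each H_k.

H_0: b_0 = 7 − 0 − 6 = 1; torsion from ∂_1 factors > 1: none. So H_0 = Z.
H_1: b_1 = 18 − 6 − 12 = 0; torsion from ∂_2 factors > 1: [2]. So H_1 = Z/2.
H_2: b_2 = 12 − 12 − 0 = 0; torsion from ∂_3 factors > 1: none. So H_2 = 0.

H_0 = Z,  H_1 = Z/2,  H_2 = 0.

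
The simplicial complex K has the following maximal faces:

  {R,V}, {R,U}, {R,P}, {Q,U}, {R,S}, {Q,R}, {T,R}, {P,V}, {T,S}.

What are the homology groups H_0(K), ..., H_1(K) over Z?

H_0 = Z,  H_1 = Z^3.

Take the total order P < Q < R < S < T < U < V on the vertex set. Then K (dimension 1) consists of the simplices:

  0-simplices (7): P, Q, R, S, T, U, V
  1-simplices (9): PR, PV, QR, QU, RS, RT, RU, RV, ST

giving chain groups C_0 ≅ Z^7, C_1 ≅ Z^9.

The boundary map ∂_1: C_1 → C_0 maps an edge to its endpoints' difference, ∂[p,q] = q − p. For instance
  ∂QU = U − Q.
As a 7×9 matrix over Z this has rank 6, with invariant factors (1,1,1,1,1,1).

Computing H_k = (kernel of ∂_k) / (image of ∂_{k+1}):

  H_0: rank C_0 − rank ∂_1 = 7 − 6 = 1, and the invariant factors of ∂_1 are all 1, so H_0 ≅ Z.
  H_1: rank ker ∂_1 − rank ∂_2 = (9 − 6) − 0 = 3, and there is no ∂_2, so H_1 ≅ Z^3.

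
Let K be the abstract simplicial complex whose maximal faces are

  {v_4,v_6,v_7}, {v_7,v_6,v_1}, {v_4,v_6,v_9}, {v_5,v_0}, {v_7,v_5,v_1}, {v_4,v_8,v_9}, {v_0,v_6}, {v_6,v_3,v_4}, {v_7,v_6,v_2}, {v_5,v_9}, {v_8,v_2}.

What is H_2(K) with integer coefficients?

H_2 = 0.

Fix the vertex order v_0 < v_1 < v_2 < v_3 < v_4 < v_5 < v_6 < v_7 < v_8 < v_9 and write every simplex with vertices in increasing order. Then dim K = 2 and the simplices of K are:

  0-simplices (10): [v_0], [v_1], [v_2], [v_3], [v_4], [v_5], [v_6], [v_7], [v_8], [v_9]
  1-simplices (19): (19 of them)
  2-simplices (7): [v_1,v_5,v_7], [v_1,v_6,v_7], [v_2,v_6,v_7], [v_3,v_4,v_6], [v_4,v_6,v_7], [v_4,v_6,v_9], [v_4,v_8,v_9]

Hence C_0 ≅ Z^10, C_1 ≅ Z^19, C_2 ≅ Z^7.

∂_1: C_1 → C_0 sends each edge [p,q] (with p < q) to q − p.
The 10×19 boundary matrix has rank 9 and Smith normal form diag(1,1,1,1,1,1,1,1,1).

The boundary map ∂_2: C_2 → C_1 sends each 2-simplex [p,q,r] to [q,r] − [p,r] + [p,q]. For instance
  ∂[v_1,v_5,v_7] = [v_5,v_7] − [v_1,v_7] + [v_1,v_5],
  ∂[v_1,v_6,v_7] = [v_6,v_7] − [v_1,v_7] + [v_1,v_6].
The resulting 19×7 matrix has rank 7, and its Smith normal form has invariant factors (1,1,1,1,1,1,1).

From H_k ≅ ker(∂_k) / im(∂_{k+1}) we obtain:

  H_2: rank ker ∂_2 − rank ∂_3 = (7 − 7) − 0 = 0, and there is no ∂_3, so H_2 ≅ 0.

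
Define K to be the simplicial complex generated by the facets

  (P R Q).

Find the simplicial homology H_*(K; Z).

Take the total order P < Q < R on the vertex set. Then K (dimension 2) consists of the simplices:

  0-simplices (3): P, Q, R
  1-simplices (3): PQ, PR, QR
  2-simplices (1): PQR

giving chain groups C_0 ≅ Z^3, C_1 ≅ Z^3, C_2 ≅ Z^1.

Boundary ∂_1: C_1 → C_0 maps an edge to its endpoints' difference, ∂[p,q] = q − p.
The 3×3 boundary matrix has rank 2 and Smith normal form diag(1,1).

∂_2: C_2 → C_1 sends each 2-simplex [p,q,r] to [q,r] − [p,r] + [p,q]. For instance
  ∂PQR = QR − PR + PQ.
This gives a 3×1 integer matrix of rank 1; reducing to Smith normal form yields diagonal entries (1).

Reading off H_k = ker ∂_k / im ∂_{k+1}:

  H_0: rank C_0 − rank ∂_1 = 3 − 2 = 1, and the invariant factors of ∂_1 are all 1, so H_0 ≅ Z.
  H_1: rank ker ∂_1 − rank ∂_2 = (3 − 2) − 1 = 0, and the invariant factors of ∂_2 are all 1, so H_1 ≅ 0.
  H_2: rank ker ∂_2 − rank ∂_3 = (1 − 1) − 0 = 0, and there is no ∂_3, so H_2 ≅ 0.

(K is a triangulation of the 2-simplex.)

H_0 = Z,  H_1 = 0,  H_2 = 0.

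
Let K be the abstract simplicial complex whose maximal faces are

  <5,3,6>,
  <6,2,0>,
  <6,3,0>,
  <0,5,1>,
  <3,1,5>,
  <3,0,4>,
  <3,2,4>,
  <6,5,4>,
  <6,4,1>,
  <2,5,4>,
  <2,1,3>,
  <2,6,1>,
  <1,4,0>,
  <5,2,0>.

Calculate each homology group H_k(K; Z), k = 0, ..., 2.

Take the total order 0 < 1 < 2 < 3 < 4 < 5 < 6 on the vertex set. Then K (dimension 2) consists of the simplices:

  0-simplices (7): [0], [1], [2], [3], [4], [5], [6]
  1-simplices (21): [0,1], [0,2], [0,3], [0,4], [0,5], [0,6], [1,2], [1,3], [1,4], [1,5], [1,6], [2,3], [2,4], [2,5], [2,6], [3,4], [3,5], [3,6], [4,5], [4,6], [5,6]
  2-simplices (14): [0,1,4], [0,1,5], [0,2,5], [0,2,6], [0,3,4], [0,3,6], [1,2,3], [1,2,6], [1,3,5], [1,4,6], [2,3,4], [2,4,5], [3,5,6], [4,5,6]

Hence C_0 ≅ Z^7, C_1 ≅ Z^21, C_2 ≅ Z^14.

∂_1: C_1 → C_0 is given by ∂[p,q] = [q] − [p]. For instance
  ∂[4,5] = [5] − [4].
The 7×21 boundary matrix has rank 6 and Smith normal form diag(1,1,1,1,1,1).

The boundary map ∂_2: C_2 → C_1 sends each 2-simplex [p,q,r] to [q,r] − [p,r] + [p,q]. For instance
  ∂[0,1,5] = [1,5] − [0,5] + [0,1],
  ∂[1,2,3] = [2,3] − [1,3] + [1,2].
This gives a 21×14 integer matrix of rank 13; reducing to Smith normal form yields diagonal entries (1,1,1,1,1,1,1,1,1,1,1,1,1).

Reading off H_k = ker ∂_k / im ∂_{k+1}:

  H_0: rank C_0 − rank ∂_1 = 7 − 6 = 1, and the invariant factors of ∂_1 are all 1, so H_0 ≅ Z.
  H_1: rank ker ∂_1 − rank ∂_2 = (21 − 6) − 13 = 2, and the invariant factors of ∂_2 are all 1, so H_1 ≅ Z^2.
  H_2: rank ker ∂_2 − rank ∂_3 = (14 − 13) − 0 = 1, and there is no ∂_3, so H_2 ≅ Z.

As a check, the Euler characteristic is 7 − 21 + 14 = 0, which agrees with 1 − 2 + 1 = 0.
(K is a triangulation of the torus T^2.)

H_0 = Z,  H_1 = Z^2,  H_2 = Z.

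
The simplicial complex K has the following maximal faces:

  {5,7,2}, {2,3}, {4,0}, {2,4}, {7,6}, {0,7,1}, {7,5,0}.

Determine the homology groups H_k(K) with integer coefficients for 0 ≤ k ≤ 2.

K has 8 vertices, 11 edges, 3 triangles.
rank ∂_0 = 0, rank ∂_1 = 7 ⇒ b_0 = 8 − 0 − 7 = 1; all invariant factors of ∂_1 are 1 so no torsion. So H_0 = Z.
rank ∂_1 = 7, rank ∂_2 = 3 ⇒ b_1 = 11 − 7 − 3 = 1; all invariant factors of ∂_2 are 1 so no torsion. So H_1 = Z.
rank ∂_2 = 3, rank ∂_3 = 0 ⇒ b_2 = 3 − 3 − 0 = 0. So H_2 = 0.

H_0 ≅ Z,  H_1 ≅ Z,  H_2 = 0.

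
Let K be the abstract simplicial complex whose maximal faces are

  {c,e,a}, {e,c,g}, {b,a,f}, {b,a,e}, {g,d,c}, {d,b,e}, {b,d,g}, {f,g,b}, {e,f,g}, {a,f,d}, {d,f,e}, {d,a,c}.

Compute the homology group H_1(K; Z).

H_1 = Z/2Z.

Take the total order a < b < c < d < e < f < g on the vertex set. Then K (dimension 2) consists of the simplices:

  0-simplices (7): a, b, c, d, e, f, g
  1-simplices (18): ab, ac, ad, ae, af, bd, be, bf, bg, cd, ce, cg, de, df, dg, ef, eg, fg
  2-simplices (12): abe, abf, acd, ace, adf, bde, bdg, bfg, cdg, ceg, def, efg

giving chain groups C_0 ≅ Z^7, C_1 ≅ Z^18, C_2 ≅ Z^12.

∂_1: C_1 → C_0 maps an edge to its endpoints' difference, ∂[p,q] = q − p.
As a 7×18 matrix over Z this has rank 6, with invariant factors (1,1,1,1,1,1).

The boundary map ∂_2: C_2 → C_1 sends each 2-simplex [p,q,r] to [q,r] − [p,r] + [p,q]. For instance
  ∂bfg = fg − bg + bf,
  ∂efg = fg − eg + ef.
The 18×12 boundary matrix has rank 12 and Smith normal form diag(1,1,1,1,1,1,1,1,1,1,1,2).

Now H_k = ker ∂_k / im ∂_{k+1}, so:

  H_1: rank ker ∂_1 − rank ∂_2 = (18 − 6) − 12 = 0, and ∂_2 has invariant factor 2 > 1, so H_1 = Z/2Z.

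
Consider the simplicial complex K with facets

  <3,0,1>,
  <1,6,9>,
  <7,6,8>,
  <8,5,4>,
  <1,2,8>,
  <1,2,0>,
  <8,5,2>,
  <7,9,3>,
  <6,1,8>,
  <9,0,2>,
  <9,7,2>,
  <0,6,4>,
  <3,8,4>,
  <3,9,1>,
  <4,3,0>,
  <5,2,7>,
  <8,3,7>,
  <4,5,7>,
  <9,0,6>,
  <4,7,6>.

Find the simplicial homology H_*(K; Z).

H_0 ≅ Z,  H_1 ≅ Z ⊕ Z/2Z,  H_2 = 0.

Fix the vertex order 0 < 1 < 2 < 3 < 4 < 5 < 6 < 7 < 8 < 9 and write every simplex with vertices in increasing order. Then dim K = 2 and the simplices of K are:

  0-simplices (10): [0], [1], [2], [3], [4], [5], [6], [7], [8], [9]
  1-simplices (30): (30 of them)
  2-simplices (20): (20 of them)

giving chain groups C_0 ≅ Z^10, C_1 ≅ Z^30, C_2 ≅ Z^20.

Boundary ∂_1: C_1 → C_0 sends each edge [p,q] (with p < q) to q − p. For instance
  ∂[0,6] = [6] − [0].
The resulting 10×30 matrix has rank 9, and its Smith normal form has invariant factors (1,1,1,1,1,1,1,1,1).

Boundary ∂_2: C_2 → C_1 acts by ∂[p,q,r] = [q,r] − [p,r] + [p,q]. For instance
  ∂[1,6,9] = [6,9] − [1,9] + [1,6],
  ∂[0,1,2] = [1,2] − [0,2] + [0,1].
The resulting 30×20 matrix has rank 20, and its Smith normal form has invariant factors (1,1,1,1,1,1,1,1,1,1,1,1,1,1,1,1,1,1,1,2).

From H_k ≅ ker(∂_k) / im(∂_{k+1}) we obtain:

  H_0: rank C_0 − rank ∂_1 = 10 − 9 = 1, and the invariant factors of ∂_1 are all 1, so H_0 = Z.
  H_1: rank ker ∂_1 − rank ∂_2 = (30 − 9) − 20 = 1, and ∂_2 has invariant factor 2 > 1, so H_1 = Z ⊕ Z/2Z.
  H_2: rank ker ∂_2 − rank ∂_3 = (20 − 20) − 0 = 0, and there is no ∂_3, so H_2 = 0.

As a check, the Euler characteristic is 10 − 30 + 20 = 0, which agrees with 1 − 1 + 0 = 0.
(K is a triangulation of the Klein bottle.)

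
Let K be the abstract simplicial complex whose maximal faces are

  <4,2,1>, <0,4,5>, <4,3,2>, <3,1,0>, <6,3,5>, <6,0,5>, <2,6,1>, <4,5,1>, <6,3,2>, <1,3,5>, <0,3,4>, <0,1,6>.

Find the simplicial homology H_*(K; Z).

Fix the vertex order 0 < 1 < 2 < 3 < 4 < 5 < 6 and write every simplex with vertices in increasing order. Then dim K = 2 and the simplices of K are:

  0-simplices (7): [0], [1], [2], [3], [4], [5], [6]
  1-simplices (18): [0,1], [0,3], [0,4], [0,5], [0,6], [1,2], [1,3], [1,4], [1,5], [1,6], [2,3], [2,4], [2,6], [3,4], [3,5], [3,6], [4,5], [5,6]
  2-simplices (12): [0,1,3], [0,1,6], [0,3,4], [0,4,5], [0,5,6], [1,2,4], [1,2,6], [1,3,5], [1,4,5], [2,3,4], [2,3,6], [3,5,6]

Hence C_0 ≅ Z^7, C_1 ≅ Z^18, C_2 ≅ Z^12.

Boundary ∂_1: C_1 → C_0 is given by ∂[p,q] = [q] − [p]. For instance
  ∂[0,3] = [3] − [0].
As a 7×18 matrix over Z this has rank 6, with invariant factors (1,1,1,1,1,1).

∂_2: C_2 → C_1 sends each 2-simplex [p,q,r] to [q,r] − [p,r] + [p,q]. For instance
  ∂[1,3,5] = [3,5] − [1,5] + [1,3],
  ∂[1,4,5] = [4,5] − [1,5] + [1,4].
This gives a 18×12 integer matrix of rank 12; reducing to Smith normal form yields diagonal entries (1,1,1,1,1,1,1,1,1,1,1,2).

From H_k ≅ ker(∂_k) / im(∂_{k+1}) we obtain:

  H_0: rank C_0 − rank ∂_1 = 7 − 6 = 1, and the invariant factors of ∂_1 are all 1, so H_0 ≅ Z.
  H_1: rank ker ∂_1 − rank ∂_2 = (18 − 6) − 12 = 0, and ∂_2 has invariant factor 2 > 1, so H_1 ≅ Z_2.
  H_2: rank ker ∂_2 − rank ∂_3 = (12 − 12) − 0 = 0, and there is no ∂_3, so H_2 ≅ 0.

As a check, the Euler characteristic is 7 − 18 + 12 = 1, which agrees with 1 − 0 + 0 = 1.

H_0 = Z,  H_1 = Z_2,  H_2 = 0.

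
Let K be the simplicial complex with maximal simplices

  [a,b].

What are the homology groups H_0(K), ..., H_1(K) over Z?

H_0 = Z,  H_1 = 0.

Fix the vertex order a < b and write every simplex with vertices in increasing order. Then dim K = 1 and the simplices of K are:

  0-simplices (2): a, b
  1-simplices (1): ab

so the chain groups are C_0 ≅ Z^2, C_1 ≅ Z^1.

Boundary ∂_1: C_1 → C_0 sends each edge [p,q] (with p < q) to q − p.
This gives a 2×1 integer matrix of rank 1; reducing to Smith normal form yields diagonal entries (1).

From H_k ≅ ker(∂_k) / im(∂_{k+1}) we obtain:

  H_0: rank C_0 − rank ∂_1 = 2 − 1 = 1, and the invariant factors of ∂_1 are all 1, so H_0 ≅ Z.
  H_1: rank ker ∂_1 − rank ∂_2 = (1 − 1) − 0 = 0, and there is no ∂_2, so H_1 ≅ 0.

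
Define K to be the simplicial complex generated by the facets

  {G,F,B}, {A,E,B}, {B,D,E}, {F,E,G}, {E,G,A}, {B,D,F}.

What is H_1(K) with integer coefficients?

K has 6 vertices, 12 edges, 6 triangles.
rank ∂_1 = 5, rank ∂_2 = 6 ⇒ b_1 = 12 − 5 − 6 = 1; all invariant factors of ∂_2 are 1 so no torsion. So H_1 ≅ Z.

H_1 ≅ Z.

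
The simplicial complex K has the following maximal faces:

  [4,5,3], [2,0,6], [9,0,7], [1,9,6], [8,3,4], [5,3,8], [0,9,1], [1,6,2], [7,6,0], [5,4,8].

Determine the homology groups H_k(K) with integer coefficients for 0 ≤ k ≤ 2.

H_0 ≅ Z^2,  H_1 ≅ Z,  H_2 ≅ Z.

K has 10 vertices, 18 edges, 10 triangles.
rank ∂_0 = 0, rank ∂_1 = 8 ⇒ b_0 = 10 − 0 − 8 = 2; all invariant factors of ∂_1 are 1 so no torsion. So H_0 ≅ Z^2.
rank ∂_1 = 8, rank ∂_2 = 9 ⇒ b_1 = 18 − 8 − 9 = 1; all invariant factors of ∂_2 are 1 so no torsion. So H_1 ≅ Z.
rank ∂_2 = 9, rank ∂_3 = 0 ⇒ b_2 = 10 − 9 − 0 = 1. So H_2 ≅ Z.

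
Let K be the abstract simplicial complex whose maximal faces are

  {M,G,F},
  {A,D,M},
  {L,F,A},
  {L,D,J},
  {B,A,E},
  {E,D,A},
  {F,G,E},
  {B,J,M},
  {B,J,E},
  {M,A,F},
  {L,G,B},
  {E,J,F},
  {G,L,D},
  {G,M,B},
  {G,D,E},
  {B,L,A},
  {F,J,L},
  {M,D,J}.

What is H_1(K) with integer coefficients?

Order the vertices as A < B < D < E < F < G < J < L < M. Listing each simplex with vertices in this order, K has dimension 2 with simplices:

  0-simplices (9): A, B, D, E, F, G, J, L, M
  1-simplices (27): AB, AD, AE, AF, AL, AM, BE, BG, BJ, BL, BM, DE, DG, DJ, DL, DM, EF, EG, EJ, FG, FJ, FL, FM, GL, GM, JL, JM
  2-simplices (18): ABE, ABL, ADE, ADM, AFL, AFM, BEJ, BGL, BGM, BJM, DEG, DGL, DJL, DJM, EFG, EFJ, FGM, FJL

so the chain groups are C_0 ≅ Z^9, C_1 ≅ Z^27, C_2 ≅ Z^18.

Boundary ∂_1: C_1 → C_0 is given by ∂[p,q] = [q] − [p]. For instance
  ∂BJ = J − B.
The resulting 9×27 matrix has rank 8, and its Smith normal form has invariant factors (1,1,1,1,1,1,1,1).

The boundary map ∂_2: C_2 → C_1 sends each 2-simplex [p,q,r] to [q,r] − [p,r] + [p,q]. For instance
  ∂DEG = EG − DG + DE,
  ∂BGM = GM − BM + BG.
The 27×18 boundary matrix has rank 17 and Smith normal form diag(1,1,1,1,1,1,1,1,1,1,1,1,1,1,1,1,1).

Now H_k = ker ∂_k / im ∂_{k+1}, so:

  H_1: rank ker ∂_1 − rank ∂_2 = (27 − 8) − 17 = 2, and the invariant factors of ∂_2 are all 1, so H_1 ≅ Z^2.

(K is a triangulation of the torus T^2.)

H_1 = Z^2.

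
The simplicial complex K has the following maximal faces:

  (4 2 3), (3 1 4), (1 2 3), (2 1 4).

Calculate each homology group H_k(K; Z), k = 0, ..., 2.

K has 4 vertices, 6 edges, 4 triangles.
rank ∂_0 = 0, rank ∂_1 = 3 ⇒ b_0 = 4 − 0 − 3 = 1; all invariant factors of ∂_1 are 1 so no torsion. So H_0 = Z.
rank ∂_1 = 3, rank ∂_2 = 3 ⇒ b_1 = 6 − 3 − 3 = 0; all invariant factors of ∂_2 are 1 so no torsion. So H_1 = 0.
rank ∂_2 = 3, rank ∂_3 = 0 ⇒ b_2 = 4 − 3 − 0 = 1. So H_2 = Z.

H_0 ≅ Z,  H_1 = 0,  H_2 ≅ Z.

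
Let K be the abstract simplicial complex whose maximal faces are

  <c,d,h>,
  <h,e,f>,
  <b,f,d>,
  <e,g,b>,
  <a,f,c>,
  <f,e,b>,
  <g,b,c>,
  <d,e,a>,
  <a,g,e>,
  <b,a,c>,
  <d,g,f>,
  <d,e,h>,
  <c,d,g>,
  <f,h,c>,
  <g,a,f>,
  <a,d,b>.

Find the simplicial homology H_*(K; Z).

H_0 ≅ Z,  H_1 ≅ Z^2,  H_2 ≅ Z.

Take the total order a < b < c < d < e < f < g < h on the vertex set. Then K (dimension 2) consists of the simplices:

  0-simplices (8): a, b, c, d, e, f, g, h
  1-simplices (24): ab, ac, ad, ae, af, ag, bc, bd, be, bf, bg, cd, cf, cg, ch, de, df, dg, dh, ef, eg, eh, fg, fh
  2-simplices (16): abc, abd, acf, ade, aeg, afg, bcg, bdf, bef, beg, cdg, cdh, cfh, deh, dfg, efh

so the chain groups are C_0 ≅ Z^8, C_1 ≅ Z^24, C_2 ≅ Z^16.

The boundary map ∂_1: C_1 → C_0 maps an edge to its endpoints' difference, ∂[p,q] = q − p. For instance
  ∂df = f − d.
The 8×24 boundary matrix has rank 7 and Smith normal form diag(1,1,1,1,1,1,1).

The boundary map ∂_2: C_2 → C_1 acts by ∂[p,q,r] = [q,r] − [p,r] + [p,q]. For instance
  ∂afg = fg − ag + af,
  ∂cfh = fh − ch + cf.
The 24×16 boundary matrix has rank 15 and Smith normal form diag(1,1,1,1,1,1,1,1,1,1,1,1,1,1,1).

Now H_k = ker ∂_k / im ∂_{k+1}, so:

  H_0: rank C_0 − rank ∂_1 = 8 − 7 = 1, and the invariant factors of ∂_1 are all 1, so H_0 = Z.
  H_1: rank ker ∂_1 − rank ∂_2 = (24 − 7) − 15 = 2, and the invariant factors of ∂_2 are all 1, so H_1 = Z^2.
  H_2: rank ker ∂_2 − rank ∂_3 = (16 − 15) − 0 = 1, and there is no ∂_3, so H_2 = Z.

As a check, the Euler characteristic is 8 − 24 + 16 = 0, which agrees with 1 − 2 + 1 = 0.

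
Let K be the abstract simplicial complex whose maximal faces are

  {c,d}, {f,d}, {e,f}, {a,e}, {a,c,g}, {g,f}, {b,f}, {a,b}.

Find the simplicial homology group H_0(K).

Take the total order a < b < c < d < e < f < g on the vertex set. Then K (dimension 2) consists of the simplices:

  0-simplices (7): a, b, c, d, e, f, g
  1-simplices (10): ab, ac, ae, ag, bf, cd, cg, df, ef, fg
  2-simplices (1): acg

giving chain groups C_0 ≅ Z^7, C_1 ≅ Z^10, C_2 ≅ Z^1.

The boundary map ∂_1: C_1 → C_0 sends each edge [p,q] (with p < q) to q − p. For instance
  ∂ef = f − e.
The 7×10 boundary matrix has rank 6 and Smith normal form diag(1,1,1,1,1,1).

The boundary map ∂_2: C_2 → C_1 acts by ∂[p,q,r] = [q,r] − [p,r] + [p,q]. For instance
  ∂acg = cg − ag + ac.
This gives a 10×1 integer matrix of rank 1; reducing to Smith normal form yields diagonal entries (1).

Now H_k = ker ∂_k / im ∂_{k+1}, so:

  H_0: rank C_0 − rank ∂_1 = 7 − 6 = 1, and the invariant factors of ∂_1 are all 1, so H_0 ≅ Z.

H_0 ≅ Z.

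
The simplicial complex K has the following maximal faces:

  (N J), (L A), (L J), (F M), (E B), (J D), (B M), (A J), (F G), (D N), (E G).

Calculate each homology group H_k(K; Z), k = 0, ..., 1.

H_0 = Z^2,  H_1 = Z^3.

Take the total order A < B < D < E < F < G < J < L < M < N on the vertex set. Then K (dimension 1) consists of the simplices:

  0-simplices (10): A, B, D, E, F, G, J, L, M, N
  1-simplices (11): AJ, AL, BE, BM, DJ, DN, EG, FG, FM, JL, JN

so the chain groups are C_0 ≅ Z^10, C_1 ≅ Z^11.

Boundary ∂_1: C_1 → C_0 sends each edge [p,q] (with p < q) to q − p.
The resulting 10×11 matrix has rank 8, and its Smith normal form has invariant factors (1,1,1,1,1,1,1,1).

From H_k ≅ ker(∂_k) / im(∂_{k+1}) we obtain:

  H_0: rank C_0 − rank ∂_1 = 10 − 8 = 2, and the invariant factors of ∂_1 are all 1, so H_0 = Z^2.
  H_1: rank ker ∂_1 − rank ∂_2 = (11 − 8) − 0 = 3, and there is no ∂_2, so H_1 = Z^3.

(K is a triangulation of the disjoint union of a wedge of 2 circles and the circle S^1.)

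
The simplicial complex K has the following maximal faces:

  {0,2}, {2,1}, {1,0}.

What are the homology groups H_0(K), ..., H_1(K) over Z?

Order the vertices as 0 < 1 < 2. Listing each simplex with vertices in this order, K has dimension 1 with simplices:

  0-simplices (3): [0], [1], [2]
  1-simplices (3): [0,1], [0,2], [1,2]

Hence C_0 ≅ Z^3, C_1 ≅ Z^3.

The boundary map ∂_1: C_1 → C_0 is given by ∂[p,q] = [q] − [p]. For instance
  ∂[0,1] = [1] − [0].
This gives a 3×3 integer matrix of rank 2; reducing to Smith normal form yields diagonal entries (1,1).

Now H_k = ker ∂_k / im ∂_{k+1}, so:

  H_0: rank C_0 − rank ∂_1 = 3 − 2 = 1, and the invariant factors of ∂_1 are all 1, so H_0 ≅ Z.
  H_1: rank ker ∂_1 − rank ∂_2 = (3 − 2) − 0 = 1, and there is no ∂_2, so H_1 ≅ Z.

H_0 ≅ Z,  H_1 ≅ Z.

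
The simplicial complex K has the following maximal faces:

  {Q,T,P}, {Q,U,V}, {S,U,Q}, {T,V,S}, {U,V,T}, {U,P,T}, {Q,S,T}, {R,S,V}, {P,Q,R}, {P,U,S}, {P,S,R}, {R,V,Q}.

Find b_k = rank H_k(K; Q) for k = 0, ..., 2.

b_0 = 1, b_1 = 0, b_2 = 0.

Take the total order P < Q < R < S < T < U < V on the vertex set. Then K (dimension 2) consists of the simplices:

  0-simplices (7): P, Q, R, S, T, U, V
  1-simplices (18): PQ, PR, PS, PT, PU, QR, QS, QT, QU, QV, RS, RV, ST, SU, SV, TU, TV, UV
  2-simplices (12): PQR, PQT, PRS, PSU, PTU, QRV, QST, QSU, QUV, RSV, STV, TUV

giving chain groups C_0 ≅ Z^7, C_1 ≅ Z^18, C_2 ≅ Z^12.

Boundary ∂_1: C_1 → C_0 maps an edge to its endpoints' difference, ∂[p,q] = q − p. For instance
  ∂RV = V − R.
As a 7×18 matrix over Z this has rank 6, with invariant factors (1,1,1,1,1,1).

Boundary ∂_2: C_2 → C_1 sends each 2-simplex [p,q,r] to [q,r] − [p,r] + [p,q]. For instance
  ∂QSU = SU − QU + QS,
  ∂PSU = SU − PU + PS.
As a 18×12 matrix over Z this has rank 12, with invariant factors (1,1,1,1,1,1,1,1,1,1,1,2).

From H_k ≅ ker(∂_k) / im(∂_{k+1}) we obtain:

  H_0: rank C_0 − rank ∂_1 = 7 − 6 = 1, and the invariant factors of ∂_1 are all 1, so H_0 ≅ Z.
  H_1: rank ker ∂_1 − rank ∂_2 = (18 − 6) − 12 = 0, and ∂_2 has invariant factor 2 > 1, so H_1 ≅ Z/2.
  H_2: rank ker ∂_2 − rank ∂_3 = (12 − 12) − 0 = 0, and there is no ∂_3, so H_2 ≅ 0.

As a check, the Euler characteristic is 7 − 18 + 12 = 1, which agrees with 1 − 0 + 0 = 1.

Hence the Betti numbers are b_0 = 1, b_1 = 0, b_2 = 0.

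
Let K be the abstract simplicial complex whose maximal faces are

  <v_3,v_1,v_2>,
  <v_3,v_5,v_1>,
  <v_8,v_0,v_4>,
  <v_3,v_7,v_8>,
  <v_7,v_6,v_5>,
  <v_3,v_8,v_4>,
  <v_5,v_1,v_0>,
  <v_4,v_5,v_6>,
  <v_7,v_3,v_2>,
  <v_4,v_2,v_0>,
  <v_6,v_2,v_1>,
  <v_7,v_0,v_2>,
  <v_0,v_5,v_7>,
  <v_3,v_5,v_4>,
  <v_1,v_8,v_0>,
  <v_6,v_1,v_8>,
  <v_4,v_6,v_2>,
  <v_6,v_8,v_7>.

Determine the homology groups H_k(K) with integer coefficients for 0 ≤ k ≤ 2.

Order the vertices as v_0 < v_1 < v_2 < v_3 < v_4 < v_5 < v_6 < v_7 < v_8. Listing each simplex with vertices in this order, K has dimension 2 with simplices:

  0-simplices (9): [v_0], [v_1], [v_2], [v_3], [v_4], [v_5], [v_6], [v_7], [v_8]
  1-simplices (27): (27 of them)
  2-simplices (18): (18 of them)

Hence C_0 ≅ Z^9, C_1 ≅ Z^27, C_2 ≅ Z^18.

Boundary ∂_1: C_1 → C_0 maps an edge to its endpoints' difference, ∂[p,q] = q − p. For instance
  ∂[v_0,v_2] = [v_2] − [v_0].
As a 9×27 matrix over Z this has rank 8, with invariant factors (1,1,1,1,1,1,1,1).

Boundary ∂_2: C_2 → C_1 sends each 2-simplex [p,q,r] to [q,r] − [p,r] + [p,q]. For instance
  ∂[v_1,v_6,v_8] = [v_6,v_8] − [v_1,v_8] + [v_1,v_6],
  ∂[v_2,v_4,v_6] = [v_4,v_6] − [v_2,v_6] + [v_2,v_4].
The resulting 27×18 matrix has rank 17, and its Smith normal form has invariant factors (1,1,1,1,1,1,1,1,1,1,1,1,1,1,1,1,1).

From H_k ≅ ker(∂_k) / im(∂_{k+1}) we obtain:

  H_0: rank C_0 − rank ∂_1 = 9 − 8 = 1, and the invariant factors of ∂_1 are all 1, so H_0 ≅ Z.
  H_1: rank ker ∂_1 − rank ∂_2 = (27 − 8) − 17 = 2, and the invariant factors of ∂_2 are all 1, so H_1 ≅ Z^2.
  H_2: rank ker ∂_2 − rank ∂_3 = (18 − 17) − 0 = 1, and there is no ∂_3, so H_2 ≅ Z.

As a check, the Euler characteristic is 9 − 27 + 18 = 0, which agrees with 1 − 2 + 1 = 0.

H_0 = Z,  H_1 = Z^2,  H_2 = Z.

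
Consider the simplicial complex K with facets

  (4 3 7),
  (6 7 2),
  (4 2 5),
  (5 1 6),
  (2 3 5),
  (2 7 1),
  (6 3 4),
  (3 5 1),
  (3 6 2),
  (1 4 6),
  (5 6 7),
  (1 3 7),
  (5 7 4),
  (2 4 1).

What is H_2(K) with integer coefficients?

H_2 ≅ Z.

Order the vertices as 1 < 2 < 3 < 4 < 5 < 6 < 7. Listing each simplex with vertices in this order, K has dimension 2 with simplices:

  0-simplices (7): [1], [2], [3], [4], [5], [6], [7]
  1-simplices (21): [1,2], [1,3], [1,4], [1,5], [1,6], [1,7], [2,3], [2,4], [2,5], [2,6], [2,7], [3,4], [3,5], [3,6], [3,7], [4,5], [4,6], [4,7], [5,6], [5,7], [6,7]
  2-simplices (14): [1,2,4], [1,2,7], [1,3,5], [1,3,7], [1,4,6], [1,5,6], [2,3,5], [2,3,6], [2,4,5], [2,6,7], [3,4,6], [3,4,7], [4,5,7], [5,6,7]

giving chain groups C_0 ≅ Z^7, C_1 ≅ Z^21, C_2 ≅ Z^14.

The boundary map ∂_1: C_1 → C_0 is given by ∂[p,q] = [q] − [p]. For instance
  ∂[5,6] = [6] − [5].
The 7×21 boundary matrix has rank 6 and Smith normal form diag(1,1,1,1,1,1).

The boundary map ∂_2: C_2 → C_1 sends each 2-simplex [p,q,r] to [q,r] − [p,r] + [p,q]. For instance
  ∂[4,5,7] = [5,7] − [4,7] + [4,5],
  ∂[2,3,6] = [3,6] − [2,6] + [2,3].
The resulting 21×14 matrix has rank 13, and its Smith normal form has invariant factors (1,1,1,1,1,1,1,1,1,1,1,1,1).

Computing H_k = (kernel of ∂_k) / (image of ∂_{k+1}):

  H_2: rank ker ∂_2 − rank ∂_3 = (14 − 13) − 0 = 1, and there is no ∂_3, so H_2 ≅ Z.

(K is a triangulation of the torus T^2.)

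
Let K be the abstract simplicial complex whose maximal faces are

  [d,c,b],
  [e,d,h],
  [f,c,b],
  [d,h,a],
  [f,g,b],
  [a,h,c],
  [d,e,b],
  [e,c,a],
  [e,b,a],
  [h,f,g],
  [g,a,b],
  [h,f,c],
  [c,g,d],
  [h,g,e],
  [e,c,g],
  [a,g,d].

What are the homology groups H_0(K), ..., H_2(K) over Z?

Fix the vertex order a < b < c < d < e < f < g < h and write every simplex with vertices in increasing order. Then dim K = 2 and the simplices of K are:

  0-simplices (8): a, b, c, d, e, f, g, h
  1-simplices (24): ab, ac, ad, ae, ag, ah, bc, bd, be, bf, bg, cd, ce, cf, cg, ch, de, dg, dh, eg, eh, fg, fh, gh
  2-simplices (16): abe, abg, ace, ach, adg, adh, bcd, bcf, bde, bfg, cdg, ceg, cfh, deh, egh, fgh

giving chain groups C_0 ≅ Z^8, C_1 ≅ Z^24, C_2 ≅ Z^16.

The boundary map ∂_1: C_1 → C_0 is given by ∂[p,q] = [q] − [p]. For instance
  ∂ch = h − c.
The resulting 8×24 matrix has rank 7, and its Smith normal form has invariant factors (1,1,1,1,1,1,1).

Boundary ∂_2: C_2 → C_1 sends each 2-simplex [p,q,r] to [q,r] − [p,r] + [p,q]. For instance
  ∂deh = eh − dh + de,
  ∂fgh = gh − fh + fg.
This gives a 24×16 integer matrix of rank 15; reducing to Smith normal form yields diagonal entries (1,1,1,1,1,1,1,1,1,1,1,1,1,1,1).

Computing H_k = (kernel of ∂_k) / (image of ∂_{k+1}):

  H_0: rank C_0 − rank ∂_1 = 8 − 7 = 1, and the invariant factors of ∂_1 are all 1, so H_0 ≅ Z.
  H_1: rank ker ∂_1 − rank ∂_2 = (24 − 7) − 15 = 2, and the invariant factors of ∂_2 are all 1, so H_1 ≅ Z^2.
  H_2: rank ker ∂_2 − rank ∂_3 = (16 − 15) − 0 = 1, and there is no ∂_3, so H_2 ≅ Z.

As a check, the Euler characteristic is 8 − 24 + 16 = 0, which agrees with 1 − 2 + 1 = 0.

H_0 ≅ Z,  H_1 ≅ Z^2,  H_2 ≅ Z.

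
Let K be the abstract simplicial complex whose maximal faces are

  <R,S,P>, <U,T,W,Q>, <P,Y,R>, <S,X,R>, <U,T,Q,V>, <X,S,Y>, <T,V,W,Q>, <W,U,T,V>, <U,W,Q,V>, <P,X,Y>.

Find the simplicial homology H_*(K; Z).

H_0 = Z^2,  H_1 = Z,  H_2 = 0,  H_3 = Z.

K has 10 vertices, 20 edges, 15 triangles, 5 3-simplices.
rank ∂_0 = 0, rank ∂_1 = 8 ⇒ b_0 = 10 − 0 − 8 = 2; all invariant factors of ∂_1 are 1 so no torsion. So H_0 = Z^2.
rank ∂_1 = 8, rank ∂_2 = 11 ⇒ b_1 = 20 − 8 − 11 = 1; all invariant factors of ∂_2 are 1 so no torsion. So H_1 = Z.
rank ∂_2 = 11, rank ∂_3 = 4 ⇒ b_2 = 15 − 11 − 4 = 0; all invariant factors of ∂_3 are 1 so no torsion. So H_2 = 0.
rank ∂_3 = 4, rank ∂_4 = 0 ⇒ b_3 = 5 − 4 − 0 = 1. So H_3 = Z.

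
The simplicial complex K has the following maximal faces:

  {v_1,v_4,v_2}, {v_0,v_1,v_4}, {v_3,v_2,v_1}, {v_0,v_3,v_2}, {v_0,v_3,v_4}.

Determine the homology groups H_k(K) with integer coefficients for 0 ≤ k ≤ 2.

K has 5 vertices, 10 edges, 5 triangles.
rank ∂_0 = 0, rank ∂_1 = 4 ⇒ b_0 = 5 − 0 − 4 = 1; all invariant factors of ∂_1 are 1 so no torsion. So H_0 = Z.
rank ∂_1 = 4, rank ∂_2 = 5 ⇒ b_1 = 10 − 4 − 5 = 1; all invariant factors of ∂_2 are 1 so no torsion. So H_1 = Z.
rank ∂_2 = 5, rank ∂_3 = 0 ⇒ b_2 = 5 − 5 − 0 = 0. So H_2 = 0.

H_0 = Z,  H_1 = Z,  H_2 = 0.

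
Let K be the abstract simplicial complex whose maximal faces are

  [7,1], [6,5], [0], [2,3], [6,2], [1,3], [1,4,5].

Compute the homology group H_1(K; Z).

H_1 = Z.

Fix the vertex order 0 < 1 < 2 < 3 < 4 < 5 < 6 < 7 and write every simplex with vertices in increasing order. Then dim K = 2 and the simplices of K are:

  0-simplices (8): [0], [1], [2], [3], [4], [5], [6], [7]
  1-simplices (8): [1,3], [1,4], [1,5], [1,7], [2,3], [2,6], [4,5], [5,6]
  2-simplices (1): [1,4,5]

so the chain groups are C_0 ≅ Z^8, C_1 ≅ Z^8, C_2 ≅ Z^1.

The boundary map ∂_1: C_1 → C_0 maps an edge to its endpoints' difference, ∂[p,q] = q − p. For instance
  ∂[5,6] = [6] − [5].
As a 8×8 matrix over Z this has rank 6, with invariant factors (1,1,1,1,1,1).

∂_2: C_2 → C_1 acts by ∂[p,q,r] = [q,r] − [p,r] + [p,q]. For instance
  ∂[1,4,5] = [4,5] − [1,5] + [1,4].
As a 8×1 matrix over Z this has rank 1, with invariant factors (1).

Now H_k = ker ∂_k / im ∂_{k+1}, so:

  H_1: rank ker ∂_1 − rank ∂_2 = (8 − 6) − 1 = 1, and the invariant factors of ∂_2 are all 1, so H_1 = Z.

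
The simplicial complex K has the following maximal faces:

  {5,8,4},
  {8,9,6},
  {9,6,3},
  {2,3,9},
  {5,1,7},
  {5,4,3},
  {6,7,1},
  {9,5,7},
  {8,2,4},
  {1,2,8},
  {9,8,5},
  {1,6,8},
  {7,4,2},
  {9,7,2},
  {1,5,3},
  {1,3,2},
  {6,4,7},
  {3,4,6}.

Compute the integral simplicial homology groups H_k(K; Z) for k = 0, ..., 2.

H_0 ≅ Z,  H_1 ≅ Z^2,  H_2 ≅ Z.

Take the total order 1 < 2 < 3 < 4 < 5 < 6 < 7 < 8 < 9 on the vertex set. Then K (dimension 2) consists of the simplices:

  0-simplices (9): [1], [2], [3], [4], [5], [6], [7], [8], [9]
  1-simplices (27): (27 of them)
  2-simplices (18): [1,2,3], [1,2,8], [1,3,5], [1,5,7], [1,6,7], [1,6,8], [2,3,9], [2,4,7], [2,4,8], [2,7,9], [3,4,5], [3,4,6], [3,6,9], [4,5,8], [4,6,7], [5,7,9], [5,8,9], [6,8,9]

giving chain groups C_0 ≅ Z^9, C_1 ≅ Z^27, C_2 ≅ Z^18.

∂_1: C_1 → C_0 maps an edge to its endpoints' difference, ∂[p,q] = q − p.
This gives a 9×27 integer matrix of rank 8; reducing to Smith normal form yields diagonal entries (1,1,1,1,1,1,1,1).

The boundary map ∂_2: C_2 → C_1 acts by ∂[p,q,r] = [q,r] − [p,r] + [p,q]. For instance
  ∂[1,2,3] = [2,3] − [1,3] + [1,2],
  ∂[5,7,9] = [7,9] − [5,9] + [5,7].
The 27×18 boundary matrix has rank 17 and Smith normal form diag(1,1,1,1,1,1,1,1,1,1,1,1,1,1,1,1,1).

Now H_k = ker ∂_k / im ∂_{k+1}, so:

  H_0: rank C_0 − rank ∂_1 = 9 − 8 = 1, and the invariant factors of ∂_1 are all 1, so H_0 = Z.
  H_1: rank ker ∂_1 − rank ∂_2 = (27 − 8) − 17 = 2, and the invariant factors of ∂_2 are all 1, so H_1 = Z^2.
  H_2: rank ker ∂_2 − rank ∂_3 = (18 − 17) − 0 = 1, and there is no ∂_3, so H_2 = Z.

(K is a triangulation of the torus T^2.)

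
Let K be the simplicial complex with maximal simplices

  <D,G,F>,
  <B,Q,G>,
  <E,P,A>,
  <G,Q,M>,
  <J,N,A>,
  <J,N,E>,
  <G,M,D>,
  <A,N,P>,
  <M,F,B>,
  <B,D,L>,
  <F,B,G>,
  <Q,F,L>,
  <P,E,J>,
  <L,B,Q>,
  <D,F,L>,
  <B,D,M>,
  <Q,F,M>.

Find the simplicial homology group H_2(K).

Fix the vertex order A < B < D < E < F < G < J < L < M < N < P < Q and write every simplex with vertices in increasing order. Then dim K = 2 and the simplices of K are:

  0-simplices (12): A, B, D, E, F, G, J, L, M, N, P, Q
  1-simplices (28): AE, AJ, AN, AP, BD, BF, BG, BL, BM, BQ, DF, DG, DL, DM, EJ, EN, EP, FG, FL, FM, FQ, GM, GQ, JN, JP, LQ, MQ, NP
  2-simplices (17): AEP, AJN, ANP, BDL, BDM, BFG, BFM, BGQ, BLQ, DFG, DFL, DGM, EJN, EJP, FLQ, FMQ, GMQ

so the chain groups are C_0 ≅ Z^12, C_1 ≅ Z^28, C_2 ≅ Z^17.

Boundary ∂_1: C_1 → C_0 maps an edge to its endpoints' difference, ∂[p,q] = q − p. For instance
  ∂BM = M − B.
This gives a 12×28 integer matrix of rank 10; reducing to Smith normal form yields diagonal entries (1,1,1,1,1,1,1,1,1,1).

Boundary ∂_2: C_2 → C_1 sends each 2-simplex [p,q,r] to [q,r] − [p,r] + [p,q]. For instance
  ∂GMQ = MQ − GQ + GM,
  ∂BDM = DM − BM + BD.
As a 28×17 matrix over Z this has rank 17, with invariant factors (1,1,1,1,1,1,1,1,1,1,1,1,1,1,1,1,2).

From H_k ≅ ker(∂_k) / im(∂_{k+1}) we obtain:

  H_2: rank ker ∂_2 − rank ∂_3 = (17 − 17) − 0 = 0, and there is no ∂_3, so H_2 = 0.

(K is a triangulation of the disjoint union of the Möbius band and the real projective plane RP^2.)

H_2 ≅ 0.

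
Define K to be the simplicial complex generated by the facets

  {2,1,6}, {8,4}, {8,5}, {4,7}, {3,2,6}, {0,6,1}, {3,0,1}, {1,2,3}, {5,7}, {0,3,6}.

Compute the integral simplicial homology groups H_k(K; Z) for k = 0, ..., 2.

Take the total order 0 < 1 < 2 < 3 < 4 < 5 < 6 < 7 < 8 on the vertex set. Then K (dimension 2) consists of the simplices:

  0-simplices (9): [0], [1], [2], [3], [4], [5], [6], [7], [8]
  1-simplices (13): [0,1], [0,3], [0,6], [1,2], [1,3], [1,6], [2,3], [2,6], [3,6], [4,7], [4,8], [5,7], [5,8]
  2-simplices (6): [0,1,3], [0,1,6], [0,3,6], [1,2,3], [1,2,6], [2,3,6]

giving chain groups C_0 ≅ Z^9, C_1 ≅ Z^13, C_2 ≅ Z^6.

Boundary ∂_1: C_1 → C_0 sends each edge [p,q] (with p < q) to q − p.
The resulting 9×13 matrix has rank 7, and its Smith normal form has invariant factors (1,1,1,1,1,1,1).

The boundary map ∂_2: C_2 → C_1 acts by ∂[p,q,r] = [q,r] − [p,r] + [p,q]. For instance
  ∂[1,2,3] = [2,3] − [1,3] + [1,2],
  ∂[0,1,6] = [1,6] − [0,6] + [0,1].
The resulting 13×6 matrix has rank 5, and its Smith normal form has invariant factors (1,1,1,1,1).

From H_k ≅ ker(∂_k) / im(∂_{k+1}) we obtain:

  H_0: rank C_0 − rank ∂_1 = 9 − 7 = 2, and the invariant factors of ∂_1 are all 1, so H_0 = Z^2.
  H_1: rank ker ∂_1 − rank ∂_2 = (13 − 7) − 5 = 1, and the invariant factors of ∂_2 are all 1, so H_1 = Z.
  H_2: rank ker ∂_2 − rank ∂_3 = (6 − 5) − 0 = 1, and there is no ∂_3, so H_2 = Z.

H_0 ≅ Z^2,  H_1 ≅ Z,  H_2 ≅ Z.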